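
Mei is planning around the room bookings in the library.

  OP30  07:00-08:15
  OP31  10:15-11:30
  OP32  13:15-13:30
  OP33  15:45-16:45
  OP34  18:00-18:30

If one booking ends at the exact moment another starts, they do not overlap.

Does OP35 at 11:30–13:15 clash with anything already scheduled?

No — it doesn't clash with anything

OP30: ends 08:15 at or before OP35 starts 11:30 → clear.
OP31: ends 11:30 at or before OP35 starts 11:30 → clear.
OP32: starts 13:15 at or after OP35 ends 13:15 → clear.
OP33: starts 15:45 at or after OP35 ends 13:15 → clear.
OP34: starts 18:00 at or after OP35 ends 13:15 → clear.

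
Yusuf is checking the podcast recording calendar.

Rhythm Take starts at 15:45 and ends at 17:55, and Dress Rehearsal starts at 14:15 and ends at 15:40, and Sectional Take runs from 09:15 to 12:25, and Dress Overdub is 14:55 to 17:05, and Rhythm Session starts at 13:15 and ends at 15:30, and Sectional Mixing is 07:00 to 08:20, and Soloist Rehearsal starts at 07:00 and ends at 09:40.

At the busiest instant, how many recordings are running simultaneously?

3

Sweep the timeline, counting +1 at each start and −1 at each end (ends before starts at a tie):
07:00 start Sectional Mixing → 1
07:00 start Soloist Rehearsal → 2
08:20 end Sectional Mixing → 1
09:15 start Sectional Take → 2
09:40 end Soloist Rehearsal → 1
12:25 end Sectional Take → 0
13:15 start Rhythm Session → 1
14:15 start Dress Rehearsal → 2
14:55 start Dress Overdub → 3
15:30 end Rhythm Session → 2
15:40 end Dress Rehearsal → 1
15:45 start Rhythm Take → 2
17:05 end Dress Overdub → 1
17:55 end Rhythm Take → 0
Peak is 3, at 14:55 (Dress Overdub, Dress Rehearsal, Rhythm Session).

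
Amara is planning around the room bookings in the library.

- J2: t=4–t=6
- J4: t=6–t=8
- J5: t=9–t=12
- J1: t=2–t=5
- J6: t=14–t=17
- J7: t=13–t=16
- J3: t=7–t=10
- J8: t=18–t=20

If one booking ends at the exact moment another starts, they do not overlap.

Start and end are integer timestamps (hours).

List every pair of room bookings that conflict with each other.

J1 & J2, J3 & J4, J3 & J5, J6 & J7

Check each pair: they overlap iff neither finishes before the other starts.
Sorted by start: J1, J2, J4, J3, J5, J7, J6, J8.
J2 starts before J1 ends → J1 and J2 overlap.
J4 starts after J1 ends; J1 is clear from here.
J4 starts exactly when J2 ends (back-to-back, no overlap); J2 is clear from here.
J3 starts before J4 ends → J4 and J3 overlap.
J5 starts after J4 ends; J4 is clear from here.
J5 starts before J3 ends → J3 and J5 overlap.
J7 starts after J3 ends; J3 is clear from here.
J7 starts after J5 ends; J5 is clear from here.
J6 starts before J7 ends → J7 and J6 overlap.
J8 starts after J7 ends.
J8 starts after J6 ends.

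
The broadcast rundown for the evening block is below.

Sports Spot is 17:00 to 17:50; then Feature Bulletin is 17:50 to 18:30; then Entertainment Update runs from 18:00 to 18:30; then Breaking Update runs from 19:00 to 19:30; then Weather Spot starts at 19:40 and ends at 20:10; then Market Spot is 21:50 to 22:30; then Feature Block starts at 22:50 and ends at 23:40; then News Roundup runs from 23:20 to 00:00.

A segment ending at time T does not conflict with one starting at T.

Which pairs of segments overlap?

Entertainment Update & Feature Bulletin, Feature Block & News Roundup

Sorted by start: Sports Spot, Feature Bulletin, Entertainment Update, Breaking Update, Weather Spot, Market Spot, Feature Block, News Roundup.
Feature Bulletin starts exactly when Sports Spot ends (back-to-back, no overlap), so nothing later overlaps Sports Spot either.
Entertainment Update starts before Feature Bulletin ends → Feature Bulletin and Entertainment Update overlap.
Breaking Update starts after Feature Bulletin ends, so nothing later overlaps Feature Bulletin either.
Breaking Update starts after Entertainment Update ends, so nothing later overlaps Entertainment Update either.
Weather Spot starts after Breaking Update ends, so nothing later overlaps Breaking Update either.
Market Spot starts after Weather Spot ends, so nothing later overlaps Weather Spot either.
Feature Block starts after Market Spot ends, so nothing later overlaps Market Spot either.
News Roundup starts before Feature Block ends → Feature Block and News Roundup overlap.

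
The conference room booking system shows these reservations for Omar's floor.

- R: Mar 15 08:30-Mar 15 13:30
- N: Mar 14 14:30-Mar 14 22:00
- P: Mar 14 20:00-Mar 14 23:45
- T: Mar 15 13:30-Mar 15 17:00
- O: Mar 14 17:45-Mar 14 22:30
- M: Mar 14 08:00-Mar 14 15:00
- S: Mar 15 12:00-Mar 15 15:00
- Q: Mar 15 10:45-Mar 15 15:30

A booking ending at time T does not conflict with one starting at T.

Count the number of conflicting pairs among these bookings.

9

Check each pair: they overlap iff neither finishes before the other starts.
Sorted by start: M, N, O, P, R, Q, S, T.
N starts before M ends → M and N overlap.
O starts after M ends; M is clear from here.
O starts before N ends → N and O overlap.
P starts before N ends → N and P overlap.
R starts after N ends; N is clear from here.
P starts before O ends → O and P overlap.
R starts after O ends; O is clear from here.
R starts after P ends; P is clear from here.
Q starts before R ends → R and Q overlap.
S starts before R ends → R and S overlap.
T starts exactly when R ends (back-to-back, no overlap).
S starts before Q ends → Q and S overlap.
T starts before Q ends → Q and T overlap.
T starts before S ends → S and T overlap.
Overlapping pairs: M & N, N & O, N & P, O & P, Q & R, Q & S, Q & T, R & S, S & T — 9 in total.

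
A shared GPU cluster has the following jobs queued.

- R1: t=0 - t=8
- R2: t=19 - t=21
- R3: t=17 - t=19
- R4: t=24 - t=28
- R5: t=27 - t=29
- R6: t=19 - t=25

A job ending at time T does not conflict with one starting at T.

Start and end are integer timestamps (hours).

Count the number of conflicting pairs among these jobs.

3

Two intervals overlap when each starts before the other ends.
Sorted by start: R1, R3, R2, R6, R4, R5.
R3 starts after R1 ends; R1 is clear from here.
R2 starts exactly when R3 ends (back-to-back, no overlap); R3 is clear from here.
R6 starts before R2 ends → R2 and R6 overlap.
R4 starts after R2 ends; R2 is clear from here.
R4 starts before R6 ends → R6 and R4 overlap.
R5 starts after R6 ends.
R5 starts before R4 ends → R4 and R5 overlap.
Overlapping pairs: R2 & R6, R4 & R5, R4 & R6 — 3 in total.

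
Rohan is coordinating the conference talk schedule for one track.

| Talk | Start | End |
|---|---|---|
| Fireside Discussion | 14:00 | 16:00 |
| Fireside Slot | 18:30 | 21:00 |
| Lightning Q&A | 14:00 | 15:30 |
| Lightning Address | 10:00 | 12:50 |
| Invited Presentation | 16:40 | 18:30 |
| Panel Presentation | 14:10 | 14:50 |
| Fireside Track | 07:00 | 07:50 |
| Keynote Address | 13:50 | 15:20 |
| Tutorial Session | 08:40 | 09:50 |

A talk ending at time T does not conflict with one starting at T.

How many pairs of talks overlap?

Sorted by start: Fireside Track, Tutorial Session, Lightning Address, Keynote Address, Fireside Discussion, Lightning Q&A, Panel Presentation, Invited Presentation, Fireside Slot.
Tutorial Session starts after Fireside Track ends; Fireside Track is clear from here.
Lightning Address starts after Tutorial Session ends; Tutorial Session is clear from here.
Keynote Address starts after Lightning Address ends; Lightning Address is clear from here.
Fireside Discussion starts before Keynote Address ends → Keynote Address and Fireside Discussion overlap.
Lightning Q&A starts before Keynote Address ends → Keynote Address and Lightning Q&A overlap.
Panel Presentation starts before Keynote Address ends → Keynote Address and Panel Presentation overlap.
Invited Presentation starts after Keynote Address ends; Keynote Address is clear from here.
Lightning Q&A starts before Fireside Discussion ends → Fireside Discussion and Lightning Q&A overlap.
Panel Presentation starts before Fireside Discussion ends → Fireside Discussion and Panel Presentation overlap.
Invited Presentation starts after Fireside Discussion ends; Fireside Discussion is clear from here.
Panel Presentation starts before Lightning Q&A ends → Lightning Q&A and Panel Presentation overlap.
Invited Presentation starts after Lightning Q&A ends; Lightning Q&A is clear from here.
Invited Presentation starts after Panel Presentation ends; Panel Presentation is clear from here.
Fireside Slot starts exactly when Invited Presentation ends (back-to-back, no overlap).
Overlapping pairs: Fireside Discussion & Keynote Address, Fireside Discussion & Lightning Q&A, Fireside Discussion & Panel Presentation, Keynote Address & Lightning Q&A, Keynote Address & Panel Presentation, Lightning Q&A & Panel Presentation — 6 in total.

6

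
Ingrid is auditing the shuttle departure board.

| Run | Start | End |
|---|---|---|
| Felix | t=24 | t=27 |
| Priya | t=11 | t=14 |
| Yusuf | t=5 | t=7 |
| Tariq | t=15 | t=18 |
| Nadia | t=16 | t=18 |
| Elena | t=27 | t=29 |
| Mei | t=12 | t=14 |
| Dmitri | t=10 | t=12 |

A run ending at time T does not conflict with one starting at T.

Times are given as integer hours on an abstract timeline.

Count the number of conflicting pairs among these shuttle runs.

Sorted by start: Yusuf, Dmitri, Priya, Mei, Tariq, Nadia, Felix, Elena.
Dmitri starts after Yusuf ends, so nothing later overlaps Yusuf either.
Priya starts before Dmitri ends → Dmitri and Priya overlap.
Mei starts exactly when Dmitri ends (back-to-back, no overlap), so nothing later overlaps Dmitri either.
Mei starts before Priya ends → Priya and Mei overlap.
Tariq starts after Priya ends, so nothing later overlaps Priya either.
Tariq starts after Mei ends, so nothing later overlaps Mei either.
Nadia starts before Tariq ends → Tariq and Nadia overlap.
Felix starts after Tariq ends, so nothing later overlaps Tariq either.
Felix starts after Nadia ends, so nothing later overlaps Nadia either.
Elena starts exactly when Felix ends (back-to-back, no overlap).
Overlapping pairs: Dmitri & Priya, Mei & Priya, Nadia & Tariq — 3 in total.

3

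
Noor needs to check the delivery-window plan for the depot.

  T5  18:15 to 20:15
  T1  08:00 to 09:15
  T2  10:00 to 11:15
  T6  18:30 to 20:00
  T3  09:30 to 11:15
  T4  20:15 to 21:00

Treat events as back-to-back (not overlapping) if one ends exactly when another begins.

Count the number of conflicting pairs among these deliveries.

Sorted by start: T1, T3, T2, T5, T6, T4.
T3 starts after T1 ends — done with T1.
T2 starts before T3 ends → T3 and T2 overlap.
T5 starts after T3 ends — done with T3.
T5 starts after T2 ends — done with T2.
T6 starts before T5 ends → T5 and T6 overlap.
T4 starts exactly when T5 ends (back-to-back, no overlap).
T4 starts after T6 ends.
Overlapping pairs: T2 & T3, T5 & T6 — 2 in total.

2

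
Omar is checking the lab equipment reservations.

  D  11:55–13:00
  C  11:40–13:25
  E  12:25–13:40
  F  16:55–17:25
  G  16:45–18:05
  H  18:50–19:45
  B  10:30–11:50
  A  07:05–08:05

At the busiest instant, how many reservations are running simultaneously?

Sweep the timeline, counting +1 at each start and −1 at each end (ends before starts at a tie):
07:05 start A → 1
08:05 end A → 0
10:30 start B → 1
11:40 start C → 2
11:50 end B → 1
11:55 start D → 2
12:25 start E → 3
13:00 end D → 2
13:25 end C → 1
13:40 end E → 0
16:45 start G → 1
16:55 start F → 2
17:25 end F → 1
18:05 end G → 0
18:50 start H → 1
19:45 end H → 0
Peak is 3, at 12:25 (C, D, E).

3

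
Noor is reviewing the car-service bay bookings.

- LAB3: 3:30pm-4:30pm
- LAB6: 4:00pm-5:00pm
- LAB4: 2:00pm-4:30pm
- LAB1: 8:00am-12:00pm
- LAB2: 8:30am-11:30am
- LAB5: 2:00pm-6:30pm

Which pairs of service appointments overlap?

LAB1 & LAB2, LAB3 & LAB4, LAB3 & LAB5, LAB3 & LAB6, LAB4 & LAB5, LAB4 & LAB6, LAB5 & LAB6

Sorted by start: LAB1, LAB2, LAB4, LAB5, LAB3, LAB6.
LAB2 starts before LAB1 ends → LAB1 and LAB2 overlap.
LAB4 starts after LAB1 ends, so LAB1 has no further overlaps.
LAB4 starts after LAB2 ends, so LAB2 has no further overlaps.
LAB5 starts before LAB4 ends → LAB4 and LAB5 overlap.
LAB3 starts before LAB4 ends → LAB4 and LAB3 overlap.
LAB6 starts before LAB4 ends → LAB4 and LAB6 overlap.
LAB3 starts before LAB5 ends → LAB5 and LAB3 overlap.
LAB6 starts before LAB5 ends → LAB5 and LAB6 overlap.
LAB6 starts before LAB3 ends → LAB3 and LAB6 overlap.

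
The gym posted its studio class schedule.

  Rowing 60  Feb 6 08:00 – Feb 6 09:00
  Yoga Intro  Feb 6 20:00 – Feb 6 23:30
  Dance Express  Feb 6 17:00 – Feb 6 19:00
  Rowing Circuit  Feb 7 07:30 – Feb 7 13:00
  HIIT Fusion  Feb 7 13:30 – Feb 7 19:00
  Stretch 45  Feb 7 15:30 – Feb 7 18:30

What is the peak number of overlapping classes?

Walk through starts and ends in time order (an end at T is processed before a start at T):
Feb 6 08:00 start Rowing 60 → 1
Feb 6 09:00 end Rowing 60 → 0
Feb 6 17:00 start Dance Express → 1
Feb 6 19:00 end Dance Express → 0
Feb 6 20:00 start Yoga Intro → 1
Feb 6 23:30 end Yoga Intro → 0
Feb 7 07:30 start Rowing Circuit → 1
Feb 7 13:00 end Rowing Circuit → 0
Feb 7 13:30 start HIIT Fusion → 1
Feb 7 15:30 start Stretch 45 → 2
Feb 7 18:30 end Stretch 45 → 1
Feb 7 19:00 end HIIT Fusion → 0
Peak is 2, at Feb 7 15:30 (HIIT Fusion, Stretch 45).

2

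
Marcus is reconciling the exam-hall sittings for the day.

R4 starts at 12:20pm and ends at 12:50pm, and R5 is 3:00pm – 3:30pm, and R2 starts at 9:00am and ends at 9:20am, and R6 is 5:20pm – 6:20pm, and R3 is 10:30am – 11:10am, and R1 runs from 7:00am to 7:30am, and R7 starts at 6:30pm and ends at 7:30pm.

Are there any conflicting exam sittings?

No

Sorted by start: R1, R2, R3, R4, R5, R6, R7.
R2 starts after R1 ends, so nothing later overlaps R1 either.
R3 starts after R2 ends, so nothing later overlaps R2 either.
R4 starts after R3 ends, so nothing later overlaps R3 either.
R5 starts after R4 ends, so nothing later overlaps R4 either.
R6 starts after R5 ends, so nothing later overlaps R5 either.
R7 starts after R6 ends.
Every pair is clear; the schedule has no overlaps.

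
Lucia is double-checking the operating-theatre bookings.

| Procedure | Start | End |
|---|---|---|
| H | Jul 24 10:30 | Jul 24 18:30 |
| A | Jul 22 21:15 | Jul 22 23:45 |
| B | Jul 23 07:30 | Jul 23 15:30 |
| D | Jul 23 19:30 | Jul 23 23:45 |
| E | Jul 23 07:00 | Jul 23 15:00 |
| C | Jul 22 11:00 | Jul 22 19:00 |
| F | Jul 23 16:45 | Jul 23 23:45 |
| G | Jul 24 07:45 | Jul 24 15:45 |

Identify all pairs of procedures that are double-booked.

B & E, D & F, G & H

Check each pair: they overlap iff neither finishes before the other starts.
Sorted by start: C, A, E, B, F, D, G, H.
A starts after C ends, so nothing later overlaps C either.
E starts after A ends, so nothing later overlaps A either.
B starts before E ends → E and B overlap.
F starts after E ends, so nothing later overlaps E either.
F starts after B ends, so nothing later overlaps B either.
D starts before F ends → F and D overlap.
G starts after F ends, so nothing later overlaps F either.
G starts after D ends, so nothing later overlaps D either.
H starts before G ends → G and H overlap.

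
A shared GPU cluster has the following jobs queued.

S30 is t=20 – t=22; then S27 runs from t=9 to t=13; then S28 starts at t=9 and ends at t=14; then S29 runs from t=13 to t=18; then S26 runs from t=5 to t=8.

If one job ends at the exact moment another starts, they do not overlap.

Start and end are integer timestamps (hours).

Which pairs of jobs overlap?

Sorted by start: S26, S27, S28, S29, S30.
S27 starts after S26 ends, so S26 has no further overlaps.
S28 starts before S27 ends → S27 and S28 overlap.
S29 starts exactly when S27 ends (back-to-back, no overlap), so S27 has no further overlaps.
S29 starts before S28 ends → S28 and S29 overlap.
S30 starts after S28 ends.
S30 starts after S29 ends.

S27 & S28, S28 & S29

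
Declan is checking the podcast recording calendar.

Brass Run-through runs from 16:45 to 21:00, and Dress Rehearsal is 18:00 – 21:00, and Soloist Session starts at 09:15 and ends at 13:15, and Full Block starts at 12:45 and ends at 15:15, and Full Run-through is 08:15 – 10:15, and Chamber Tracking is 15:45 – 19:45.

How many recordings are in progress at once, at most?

3

Sort all start/end points and keep a running count:
08:15 start Full Run-through → 1
09:15 start Soloist Session → 2
10:15 end Full Run-through → 1
12:45 start Full Block → 2
13:15 end Soloist Session → 1
15:15 end Full Block → 0
15:45 start Chamber Tracking → 1
16:45 start Brass Run-through → 2
18:00 start Dress Rehearsal → 3
19:45 end Chamber Tracking → 2
21:00 end Brass Run-through → 1
21:00 end Dress Rehearsal → 0
Peak is 3, at 18:00 (Brass Run-through, Chamber Tracking, Dress Rehearsal).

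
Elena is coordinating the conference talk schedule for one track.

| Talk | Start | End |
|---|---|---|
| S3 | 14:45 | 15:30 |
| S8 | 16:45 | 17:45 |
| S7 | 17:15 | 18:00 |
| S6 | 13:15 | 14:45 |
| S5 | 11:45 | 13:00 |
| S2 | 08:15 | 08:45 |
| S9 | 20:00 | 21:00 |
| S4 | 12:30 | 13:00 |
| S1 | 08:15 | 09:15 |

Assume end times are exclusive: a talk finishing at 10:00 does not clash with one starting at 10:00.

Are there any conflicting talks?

Yes

Two intervals overlap when each starts before the other ends.
Sorted by start: S1, S2, S5, S4, S6, S3, S8, S7, S9.
S2 starts before S1 ends → S1 and S2 overlap.
That's a conflict, so the schedule is not conflict-free.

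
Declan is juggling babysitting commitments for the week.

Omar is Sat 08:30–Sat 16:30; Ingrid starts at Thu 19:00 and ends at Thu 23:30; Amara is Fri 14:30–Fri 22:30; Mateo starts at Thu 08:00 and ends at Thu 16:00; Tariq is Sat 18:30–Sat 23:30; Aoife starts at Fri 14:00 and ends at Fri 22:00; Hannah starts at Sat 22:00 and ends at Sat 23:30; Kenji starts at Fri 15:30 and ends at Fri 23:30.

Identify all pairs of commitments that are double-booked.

Amara & Aoife, Amara & Kenji, Aoife & Kenji, Hannah & Tariq

Sorted by start: Mateo, Ingrid, Aoife, Amara, Kenji, Omar, Tariq, Hannah.
Ingrid starts after Mateo ends; Mateo is clear from here.
Aoife starts after Ingrid ends; Ingrid is clear from here.
Amara starts before Aoife ends → Aoife and Amara overlap.
Kenji starts before Aoife ends → Aoife and Kenji overlap.
Omar starts after Aoife ends; Aoife is clear from here.
Kenji starts before Amara ends → Amara and Kenji overlap.
Omar starts after Amara ends; Amara is clear from here.
Omar starts after Kenji ends; Kenji is clear from here.
Tariq starts after Omar ends; Omar is clear from here.
Hannah starts before Tariq ends → Tariq and Hannah overlap.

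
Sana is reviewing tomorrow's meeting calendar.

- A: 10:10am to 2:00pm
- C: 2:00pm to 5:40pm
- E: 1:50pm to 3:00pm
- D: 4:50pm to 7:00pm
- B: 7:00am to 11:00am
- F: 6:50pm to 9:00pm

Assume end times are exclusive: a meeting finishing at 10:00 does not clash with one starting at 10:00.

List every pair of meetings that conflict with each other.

Check each pair: they overlap iff neither finishes before the other starts.
Sorted by start: B, A, E, C, D, F.
A starts before B ends → B and A overlap.
E starts after B ends, so B has no further overlaps.
E starts before A ends → A and E overlap.
C starts exactly when A ends (back-to-back, no overlap), so A has no further overlaps.
C starts before E ends → E and C overlap.
D starts after E ends, so E has no further overlaps.
D starts before C ends → C and D overlap.
F starts after C ends.
F starts before D ends → D and F overlap.

A & B, A & E, C & D, C & E, D & F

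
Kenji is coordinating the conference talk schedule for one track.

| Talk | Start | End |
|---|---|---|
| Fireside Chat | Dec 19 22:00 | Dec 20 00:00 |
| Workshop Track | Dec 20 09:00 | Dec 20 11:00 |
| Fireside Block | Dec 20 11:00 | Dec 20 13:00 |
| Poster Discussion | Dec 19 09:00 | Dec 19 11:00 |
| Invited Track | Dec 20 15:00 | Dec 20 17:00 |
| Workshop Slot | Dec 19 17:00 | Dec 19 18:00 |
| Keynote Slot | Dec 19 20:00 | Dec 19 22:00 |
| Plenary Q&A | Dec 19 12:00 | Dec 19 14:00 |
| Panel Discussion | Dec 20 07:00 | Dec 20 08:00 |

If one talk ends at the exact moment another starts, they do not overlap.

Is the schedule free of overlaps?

Two intervals overlap when each starts before the other ends.
Sorted by start: Poster Discussion, Plenary Q&A, Workshop Slot, Keynote Slot, Fireside Chat, Panel Discussion, Workshop Track, Fireside Block, Invited Track.
Plenary Q&A starts after Poster Discussion ends, so nothing later overlaps Poster Discussion either.
Workshop Slot starts after Plenary Q&A ends, so nothing later overlaps Plenary Q&A either.
Keynote Slot starts after Workshop Slot ends, so nothing later overlaps Workshop Slot either.
Fireside Chat starts exactly when Keynote Slot ends (back-to-back, no overlap), so nothing later overlaps Keynote Slot either.
Panel Discussion starts after Fireside Chat ends, so nothing later overlaps Fireside Chat either.
Workshop Track starts after Panel Discussion ends, so nothing later overlaps Panel Discussion either.
Fireside Block starts exactly when Workshop Track ends (back-to-back, no overlap), so nothing later overlaps Workshop Track either.
Invited Track starts after Fireside Block ends.
Every pair is clear; the schedule has no overlaps.

Yes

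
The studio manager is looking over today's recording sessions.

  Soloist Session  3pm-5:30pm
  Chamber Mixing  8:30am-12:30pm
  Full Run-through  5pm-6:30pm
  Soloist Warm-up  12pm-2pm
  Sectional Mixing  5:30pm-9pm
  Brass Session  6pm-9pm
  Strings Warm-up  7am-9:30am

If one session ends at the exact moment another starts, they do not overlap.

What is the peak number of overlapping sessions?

Sort all start/end points and keep a running count:
7am start Strings Warm-up → 1
8:30am start Chamber Mixing → 2
9:30am end Strings Warm-up → 1
12pm start Soloist Warm-up → 2
12:30pm end Chamber Mixing → 1
2pm end Soloist Warm-up → 0
3pm start Soloist Session → 1
5pm start Full Run-through → 2
5:30pm end Soloist Session → 1
5:30pm start Sectional Mixing → 2
6pm start Brass Session → 3
6:30pm end Full Run-through → 2
9pm end Brass Session → 1
9pm end Sectional Mixing → 0
Peak is 3, at 6pm (Brass Session, Full Run-through, Sectional Mixing).

3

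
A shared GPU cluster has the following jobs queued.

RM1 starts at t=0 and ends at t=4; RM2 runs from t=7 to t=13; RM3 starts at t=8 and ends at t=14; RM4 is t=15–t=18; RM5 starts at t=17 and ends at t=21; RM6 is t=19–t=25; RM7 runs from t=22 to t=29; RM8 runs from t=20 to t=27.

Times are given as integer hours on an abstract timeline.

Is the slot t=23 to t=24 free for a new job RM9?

No — it overlaps RM6, RM7, RM8

RM1: ends t=4 at or before RM9 starts t=23 → clear.
RM2: ends t=13 at or before RM9 starts t=23 → clear.
RM3: ends t=14 at or before RM9 starts t=23 → clear.
RM4: ends t=18 at or before RM9 starts t=23 → clear.
RM5: ends t=21 at or before RM9 starts t=23 → clear.
RM6: starts t=19 before RM9 ends t=24, and ends t=25 after RM9 starts t=23 → overlap.
RM8: starts t=20 before RM9 ends t=24, and ends t=27 after RM9 starts t=23 → overlap.
RM7: starts t=22 before RM9 ends t=24, and ends t=29 after RM9 starts t=23 → overlap.
RM9 overlaps RM6, RM7, RM8.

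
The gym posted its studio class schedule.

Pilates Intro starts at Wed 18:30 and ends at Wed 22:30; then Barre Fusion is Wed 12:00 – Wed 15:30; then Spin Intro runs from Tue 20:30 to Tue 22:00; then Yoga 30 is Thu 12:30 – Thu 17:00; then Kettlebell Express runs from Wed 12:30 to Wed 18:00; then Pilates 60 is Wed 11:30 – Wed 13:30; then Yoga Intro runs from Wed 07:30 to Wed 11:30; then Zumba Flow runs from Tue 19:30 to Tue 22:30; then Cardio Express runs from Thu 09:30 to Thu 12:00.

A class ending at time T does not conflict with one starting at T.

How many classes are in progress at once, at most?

Walk through starts and ends in time order (an end at T is processed before a start at T):
Tue 19:30 start Zumba Flow → 1
Tue 20:30 start Spin Intro → 2
Tue 22:00 end Spin Intro → 1
Tue 22:30 end Zumba Flow → 0
Wed 07:30 start Yoga Intro → 1
Wed 11:30 end Yoga Intro → 0
Wed 11:30 start Pilates 60 → 1
Wed 12:00 start Barre Fusion → 2
Wed 12:30 start Kettlebell Express → 3
Wed 13:30 end Pilates 60 → 2
Wed 15:30 end Barre Fusion → 1
Wed 18:00 end Kettlebell Express → 0
Wed 18:30 start Pilates Intro → 1
Wed 22:30 end Pilates Intro → 0
Thu 09:30 start Cardio Express → 1
Thu 12:00 end Cardio Express → 0
Thu 12:30 start Yoga 30 → 1
Thu 17:00 end Yoga 30 → 0
Peak is 3, at Wed 12:30 (Barre Fusion, Kettlebell Express, Pilates 60).

3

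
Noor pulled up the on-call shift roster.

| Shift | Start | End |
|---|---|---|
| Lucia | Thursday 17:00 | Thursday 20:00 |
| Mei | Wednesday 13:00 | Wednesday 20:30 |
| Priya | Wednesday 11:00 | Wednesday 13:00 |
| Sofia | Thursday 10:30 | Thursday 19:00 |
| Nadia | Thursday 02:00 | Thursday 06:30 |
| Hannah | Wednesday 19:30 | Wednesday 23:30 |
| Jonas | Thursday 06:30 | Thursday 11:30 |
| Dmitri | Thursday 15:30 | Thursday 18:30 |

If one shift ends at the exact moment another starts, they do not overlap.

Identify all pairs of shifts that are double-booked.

Dmitri & Lucia, Dmitri & Sofia, Hannah & Mei, Jonas & Sofia, Lucia & Sofia

Sorted by start: Priya, Mei, Hannah, Nadia, Jonas, Sofia, Dmitri, Lucia.
Mei starts exactly when Priya ends (back-to-back, no overlap), so Priya has no further overlaps.
Hannah starts before Mei ends → Mei and Hannah overlap.
Nadia starts after Mei ends, so Mei has no further overlaps.
Nadia starts after Hannah ends, so Hannah has no further overlaps.
Jonas starts exactly when Nadia ends (back-to-back, no overlap), so Nadia has no further overlaps.
Sofia starts before Jonas ends → Jonas and Sofia overlap.
Dmitri starts after Jonas ends, so Jonas has no further overlaps.
Dmitri starts before Sofia ends → Sofia and Dmitri overlap.
Lucia starts before Sofia ends → Sofia and Lucia overlap.
Lucia starts before Dmitri ends → Dmitri and Lucia overlap.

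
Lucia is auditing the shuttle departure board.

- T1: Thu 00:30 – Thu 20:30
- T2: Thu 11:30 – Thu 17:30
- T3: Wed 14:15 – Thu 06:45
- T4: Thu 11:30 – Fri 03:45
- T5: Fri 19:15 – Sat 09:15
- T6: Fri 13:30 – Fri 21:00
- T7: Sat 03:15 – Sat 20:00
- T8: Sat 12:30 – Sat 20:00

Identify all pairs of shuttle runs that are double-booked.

T1 & T2, T1 & T3, T1 & T4, T2 & T4, T5 & T6, T5 & T7, T7 & T8

Sorted by start: T3, T1, T2, T4, T6, T5, T7, T8.
T1 starts before T3 ends → T3 and T1 overlap.
T2 starts after T3 ends, so nothing later overlaps T3 either.
T2 starts before T1 ends → T1 and T2 overlap.
T4 starts before T1 ends → T1 and T4 overlap.
T6 starts after T1 ends, so nothing later overlaps T1 either.
T4 starts before T2 ends → T2 and T4 overlap.
T6 starts after T2 ends, so nothing later overlaps T2 either.
T6 starts after T4 ends, so nothing later overlaps T4 either.
T5 starts before T6 ends → T6 and T5 overlap.
T7 starts after T6 ends, so nothing later overlaps T6 either.
T7 starts before T5 ends → T5 and T7 overlap.
T8 starts after T5 ends.
T8 starts before T7 ends → T7 and T8 overlap.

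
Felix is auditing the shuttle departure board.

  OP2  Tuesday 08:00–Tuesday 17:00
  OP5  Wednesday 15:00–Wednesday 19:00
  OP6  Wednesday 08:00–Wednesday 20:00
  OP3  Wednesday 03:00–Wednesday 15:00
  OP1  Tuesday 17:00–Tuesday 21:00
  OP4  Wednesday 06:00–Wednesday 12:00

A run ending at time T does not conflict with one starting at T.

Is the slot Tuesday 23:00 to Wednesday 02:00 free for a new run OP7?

OP2: ends Tuesday 17:00 at or before OP7 starts Tuesday 23:00 → clear.
OP1: ends Tuesday 21:00 at or before OP7 starts Tuesday 23:00 → clear.
OP3: starts Wednesday 03:00 at or after OP7 ends Wednesday 02:00 → clear.
OP4: starts Wednesday 06:00 at or after OP7 ends Wednesday 02:00 → clear.
OP6: starts Wednesday 08:00 at or after OP7 ends Wednesday 02:00 → clear.
OP5: starts Wednesday 15:00 at or after OP7 ends Wednesday 02:00 → clear.

Yes — the slot is free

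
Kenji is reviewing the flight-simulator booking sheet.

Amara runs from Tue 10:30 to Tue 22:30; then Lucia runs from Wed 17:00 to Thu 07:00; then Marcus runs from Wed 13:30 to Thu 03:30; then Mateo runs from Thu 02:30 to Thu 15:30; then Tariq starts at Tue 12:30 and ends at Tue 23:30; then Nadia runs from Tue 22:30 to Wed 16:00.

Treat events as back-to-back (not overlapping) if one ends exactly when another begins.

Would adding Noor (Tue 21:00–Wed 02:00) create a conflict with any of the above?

Amara: starts Tue 10:30 before Noor ends Wed 02:00, and ends Tue 22:30 after Noor starts Tue 21:00 → overlap.
Tariq: starts Tue 12:30 before Noor ends Wed 02:00, and ends Tue 23:30 after Noor starts Tue 21:00 → overlap.
Nadia: starts Tue 22:30 before Noor ends Wed 02:00, and ends Wed 16:00 after Noor starts Tue 21:00 → overlap.
Marcus: starts Wed 13:30 at or after Noor ends Wed 02:00 → clear.
Lucia: starts Wed 17:00 at or after Noor ends Wed 02:00 → clear.
Mateo: starts Thu 02:30 at or after Noor ends Wed 02:00 → clear.
Noor overlaps Amara, Nadia, Tariq.

Yes — it overlaps Amara, Nadia, Tariq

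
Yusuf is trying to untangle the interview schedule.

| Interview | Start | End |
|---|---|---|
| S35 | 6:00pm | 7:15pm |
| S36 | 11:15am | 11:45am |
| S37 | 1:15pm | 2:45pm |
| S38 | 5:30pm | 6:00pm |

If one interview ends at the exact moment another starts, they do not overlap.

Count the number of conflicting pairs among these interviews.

0

Two intervals overlap when each starts before the other ends.
Sorted by start: S36, S37, S38, S35.
S37 starts after S36 ends, so nothing later overlaps S36 either.
S38 starts after S37 ends, so nothing later overlaps S37 either.
S35 starts exactly when S38 ends (back-to-back, no overlap).
No pair overlaps.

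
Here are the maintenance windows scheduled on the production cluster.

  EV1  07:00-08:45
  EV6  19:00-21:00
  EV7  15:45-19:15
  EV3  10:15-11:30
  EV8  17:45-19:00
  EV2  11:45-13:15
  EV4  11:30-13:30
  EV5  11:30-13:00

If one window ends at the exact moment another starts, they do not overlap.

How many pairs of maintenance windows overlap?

5

Sorted by start: EV1, EV3, EV4, EV5, EV2, EV7, EV8, EV6.
EV3 starts after EV1 ends, so EV1 has no further overlaps.
EV4 starts exactly when EV3 ends (back-to-back, no overlap), so EV3 has no further overlaps.
EV5 starts before EV4 ends → EV4 and EV5 overlap.
EV2 starts before EV4 ends → EV4 and EV2 overlap.
EV7 starts after EV4 ends, so EV4 has no further overlaps.
EV2 starts before EV5 ends → EV5 and EV2 overlap.
EV7 starts after EV5 ends, so EV5 has no further overlaps.
EV7 starts after EV2 ends, so EV2 has no further overlaps.
EV8 starts before EV7 ends → EV7 and EV8 overlap.
EV6 starts before EV7 ends → EV7 and EV6 overlap.
EV6 starts exactly when EV8 ends (back-to-back, no overlap).
Overlapping pairs: EV2 & EV4, EV2 & EV5, EV4 & EV5, EV6 & EV7, EV7 & EV8 — 5 in total.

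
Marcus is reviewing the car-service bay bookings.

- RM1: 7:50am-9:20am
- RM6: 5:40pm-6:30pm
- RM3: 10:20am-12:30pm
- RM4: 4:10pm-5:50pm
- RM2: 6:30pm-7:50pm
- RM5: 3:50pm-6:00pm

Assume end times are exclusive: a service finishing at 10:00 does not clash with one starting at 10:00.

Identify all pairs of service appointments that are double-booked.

RM4 & RM5, RM4 & RM6, RM5 & RM6

Sorted by start: RM1, RM3, RM5, RM4, RM6, RM2.
RM3 starts after RM1 ends, so RM1 has no further overlaps.
RM5 starts after RM3 ends, so RM3 has no further overlaps.
RM4 starts before RM5 ends → RM5 and RM4 overlap.
RM6 starts before RM5 ends → RM5 and RM6 overlap.
RM2 starts after RM5 ends.
RM6 starts before RM4 ends → RM4 and RM6 overlap.
RM2 starts after RM4 ends.
RM2 starts exactly when RM6 ends (back-to-back, no overlap).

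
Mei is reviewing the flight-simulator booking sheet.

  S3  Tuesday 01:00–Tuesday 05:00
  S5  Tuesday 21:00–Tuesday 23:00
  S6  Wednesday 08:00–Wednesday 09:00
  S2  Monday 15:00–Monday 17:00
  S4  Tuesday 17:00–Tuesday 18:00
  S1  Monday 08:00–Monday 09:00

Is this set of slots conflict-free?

Yes

Two intervals overlap when each starts before the other ends.
Sorted by start: S1, S2, S3, S4, S5, S6.
S2 starts after S1 ends, so nothing later overlaps S1 either.
S3 starts after S2 ends, so nothing later overlaps S2 either.
S4 starts after S3 ends, so nothing later overlaps S3 either.
S5 starts after S4 ends, so nothing later overlaps S4 either.
S6 starts after S5 ends.
Every pair is clear; the schedule has no overlaps.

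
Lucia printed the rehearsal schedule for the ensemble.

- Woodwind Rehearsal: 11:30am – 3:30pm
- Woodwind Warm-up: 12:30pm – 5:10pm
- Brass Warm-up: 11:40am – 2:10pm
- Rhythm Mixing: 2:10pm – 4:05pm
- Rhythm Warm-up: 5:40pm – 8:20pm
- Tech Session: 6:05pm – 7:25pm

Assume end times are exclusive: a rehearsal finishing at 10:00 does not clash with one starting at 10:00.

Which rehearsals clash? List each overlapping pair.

Check each pair: they overlap iff neither finishes before the other starts.
Sorted by start: Woodwind Rehearsal, Brass Warm-up, Woodwind Warm-up, Rhythm Mixing, Rhythm Warm-up, Tech Session.
Brass Warm-up starts before Woodwind Rehearsal ends → Woodwind Rehearsal and Brass Warm-up overlap.
Woodwind Warm-up starts before Woodwind Rehearsal ends → Woodwind Rehearsal and Woodwind Warm-up overlap.
Rhythm Mixing starts before Woodwind Rehearsal ends → Woodwind Rehearsal and Rhythm Mixing overlap.
Rhythm Warm-up starts after Woodwind Rehearsal ends, so Woodwind Rehearsal has no further overlaps.
Woodwind Warm-up starts before Brass Warm-up ends → Brass Warm-up and Woodwind Warm-up overlap.
Rhythm Mixing starts exactly when Brass Warm-up ends (back-to-back, no overlap), so Brass Warm-up has no further overlaps.
Rhythm Mixing starts before Woodwind Warm-up ends → Woodwind Warm-up and Rhythm Mixing overlap.
Rhythm Warm-up starts after Woodwind Warm-up ends, so Woodwind Warm-up has no further overlaps.
Rhythm Warm-up starts after Rhythm Mixing ends, so Rhythm Mixing has no further overlaps.
Tech Session starts before Rhythm Warm-up ends → Rhythm Warm-up and Tech Session overlap.

Brass Warm-up & Woodwind Rehearsal, Brass Warm-up & Woodwind Warm-up, Rhythm Mixing & Woodwind Rehearsal, Rhythm Mixing & Woodwind Warm-up, Rhythm Warm-up & Tech Session, Woodwind Rehearsal & Woodwind Warm-up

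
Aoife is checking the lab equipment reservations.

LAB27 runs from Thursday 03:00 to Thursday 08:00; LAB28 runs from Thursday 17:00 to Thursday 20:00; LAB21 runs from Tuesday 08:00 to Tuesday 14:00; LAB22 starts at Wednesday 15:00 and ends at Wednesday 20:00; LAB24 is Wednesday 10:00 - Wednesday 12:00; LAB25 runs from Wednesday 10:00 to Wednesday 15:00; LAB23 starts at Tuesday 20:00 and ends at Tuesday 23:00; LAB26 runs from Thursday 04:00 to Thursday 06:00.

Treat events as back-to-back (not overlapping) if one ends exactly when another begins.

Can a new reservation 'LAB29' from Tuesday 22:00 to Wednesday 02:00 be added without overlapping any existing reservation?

LAB21: ends Tuesday 14:00 at or before LAB29 starts Tuesday 22:00 → clear.
LAB23: starts Tuesday 20:00 before LAB29 ends Wednesday 02:00, and ends Tuesday 23:00 after LAB29 starts Tuesday 22:00 → overlap.
LAB24: starts Wednesday 10:00 at or after LAB29 ends Wednesday 02:00 → clear.
LAB25: starts Wednesday 10:00 at or after LAB29 ends Wednesday 02:00 → clear.
LAB22: starts Wednesday 15:00 at or after LAB29 ends Wednesday 02:00 → clear.
LAB27: starts Thursday 03:00 at or after LAB29 ends Wednesday 02:00 → clear.
LAB26: starts Thursday 04:00 at or after LAB29 ends Wednesday 02:00 → clear.
LAB28: starts Thursday 17:00 at or after LAB29 ends Wednesday 02:00 → clear.
LAB29 overlaps LAB23.

No — it overlaps LAB23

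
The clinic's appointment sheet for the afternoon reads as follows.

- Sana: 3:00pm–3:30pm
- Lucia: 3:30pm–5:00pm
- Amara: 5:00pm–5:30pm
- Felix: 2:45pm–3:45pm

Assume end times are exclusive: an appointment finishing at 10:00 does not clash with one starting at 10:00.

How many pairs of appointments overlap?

Two intervals overlap when each starts before the other ends.
Sorted by start: Felix, Sana, Lucia, Amara.
Sana starts before Felix ends → Felix and Sana overlap.
Lucia starts before Felix ends → Felix and Lucia overlap.
Amara starts after Felix ends.
Lucia starts exactly when Sana ends (back-to-back, no overlap), so nothing later overlaps Sana either.
Amara starts exactly when Lucia ends (back-to-back, no overlap).
Overlapping pairs: Felix & Lucia, Felix & Sana — 2 in total.

2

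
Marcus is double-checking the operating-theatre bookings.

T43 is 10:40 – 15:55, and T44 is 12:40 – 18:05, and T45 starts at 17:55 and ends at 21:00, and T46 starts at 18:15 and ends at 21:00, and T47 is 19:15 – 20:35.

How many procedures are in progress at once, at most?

Sweep the timeline, counting +1 at each start and −1 at each end (ends before starts at a tie):
10:40 start T43 → 1
12:40 start T44 → 2
15:55 end T43 → 1
17:55 start T45 → 2
18:05 end T44 → 1
18:15 start T46 → 2
19:15 start T47 → 3
20:35 end T47 → 2
21:00 end T45 → 1
21:00 end T46 → 0
Peak is 3, at 19:15 (T45, T46, T47).

3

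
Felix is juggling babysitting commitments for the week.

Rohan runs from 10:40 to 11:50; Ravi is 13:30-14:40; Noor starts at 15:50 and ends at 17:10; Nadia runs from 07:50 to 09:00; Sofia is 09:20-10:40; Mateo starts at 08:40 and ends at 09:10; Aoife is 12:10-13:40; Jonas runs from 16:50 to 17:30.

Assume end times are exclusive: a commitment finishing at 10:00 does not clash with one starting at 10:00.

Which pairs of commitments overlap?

Aoife & Ravi, Jonas & Noor, Mateo & Nadia

Sorted by start: Nadia, Mateo, Sofia, Rohan, Aoife, Ravi, Noor, Jonas.
Mateo starts before Nadia ends → Nadia and Mateo overlap.
Sofia starts after Nadia ends — done with Nadia.
Sofia starts after Mateo ends — done with Mateo.
Rohan starts exactly when Sofia ends (back-to-back, no overlap) — done with Sofia.
Aoife starts after Rohan ends — done with Rohan.
Ravi starts before Aoife ends → Aoife and Ravi overlap.
Noor starts after Aoife ends — done with Aoife.
Noor starts after Ravi ends — done with Ravi.
Jonas starts before Noor ends → Noor and Jonas overlap.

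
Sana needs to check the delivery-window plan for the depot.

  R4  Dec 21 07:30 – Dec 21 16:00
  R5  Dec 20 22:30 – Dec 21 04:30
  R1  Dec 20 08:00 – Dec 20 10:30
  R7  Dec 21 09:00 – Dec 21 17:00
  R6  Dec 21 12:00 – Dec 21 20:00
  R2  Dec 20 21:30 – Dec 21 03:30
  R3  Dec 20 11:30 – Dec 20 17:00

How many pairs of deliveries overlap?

Sorted by start: R1, R3, R2, R5, R4, R7, R6.
R3 starts after R1 ends — done with R1.
R2 starts after R3 ends — done with R3.
R5 starts before R2 ends → R2 and R5 overlap.
R4 starts after R2 ends — done with R2.
R4 starts after R5 ends — done with R5.
R7 starts before R4 ends → R4 and R7 overlap.
R6 starts before R4 ends → R4 and R6 overlap.
R6 starts before R7 ends → R7 and R6 overlap.
Overlapping pairs: R2 & R5, R4 & R6, R4 & R7, R6 & R7 — 4 in total.

4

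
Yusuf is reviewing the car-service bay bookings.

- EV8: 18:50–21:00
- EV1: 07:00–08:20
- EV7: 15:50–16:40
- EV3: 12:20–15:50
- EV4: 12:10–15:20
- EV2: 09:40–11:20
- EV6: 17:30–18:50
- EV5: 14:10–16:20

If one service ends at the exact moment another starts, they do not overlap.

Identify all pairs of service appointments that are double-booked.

EV3 & EV4, EV3 & EV5, EV4 & EV5, EV5 & EV7

Sorted by start: EV1, EV2, EV4, EV3, EV5, EV7, EV6, EV8.
EV2 starts after EV1 ends — done with EV1.
EV4 starts after EV2 ends — done with EV2.
EV3 starts before EV4 ends → EV4 and EV3 overlap.
EV5 starts before EV4 ends → EV4 and EV5 overlap.
EV7 starts after EV4 ends — done with EV4.
EV5 starts before EV3 ends → EV3 and EV5 overlap.
EV7 starts exactly when EV3 ends (back-to-back, no overlap) — done with EV3.
EV7 starts before EV5 ends → EV5 and EV7 overlap.
EV6 starts after EV5 ends — done with EV5.
EV6 starts after EV7 ends — done with EV7.
EV8 starts exactly when EV6 ends (back-to-back, no overlap).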